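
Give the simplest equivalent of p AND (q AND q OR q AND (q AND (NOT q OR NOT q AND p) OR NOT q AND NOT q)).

p AND (q AND q OR q AND (q AND (NOT q OR NOT q AND p) OR NOT q AND NOT q))
= p AND (q AND q OR q AND (q AND NOT q OR NOT q AND NOT q))   (absorption)
= p AND (q AND q OR q AND NOT q)   (distribution)
= p AND q   (distribution)

p AND q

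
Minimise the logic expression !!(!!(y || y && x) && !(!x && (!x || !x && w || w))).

y && x

!!(!!(y || y && x) && !(!x && (!x || !x && w || w)))
= !(!(y || y && x) || !x && (!x || !x && w || w))   [De Morgan]
= !(!y || !x && (!x || !x && w || w))   [absorption]
= !(!y || !x && (!x || w))   [absorption]
= !(!y || !x)   [absorption]
= y && x   [De Morgan]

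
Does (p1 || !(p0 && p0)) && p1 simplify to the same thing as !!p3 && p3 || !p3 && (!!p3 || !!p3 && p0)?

No

E1: (p1 || !(p0 && p0)) && p1
    = (p1 || !p0) && p1
    = p1
E2: !!p3 && p3 || !p3 && (!!p3 || !!p3 && p0)
    = !!p3 && p3 || !p3 && !!p3
    = !!p3
    = p3
These differ: at p0=0, p1=0, p3=1, E1 = 0 but E2 = 1.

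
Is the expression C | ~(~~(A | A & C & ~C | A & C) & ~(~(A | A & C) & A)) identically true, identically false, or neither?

neither

C | ~(~~(A | A & C & ~C | A & C) & ~(~(A | A & C) & A))
= C | ~(~~(A | A & C) & ~(~(A | A & C) & A))   [absorption]
= C | ~(A | A & C) | ~(A | A & C) & A   [De Morgan]
= C | ~(A | A & C)   [absorption]
= C | ~A   [absorption]
This depends on A, C, so it is not a constant.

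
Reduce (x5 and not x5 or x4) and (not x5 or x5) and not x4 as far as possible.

False

(x5 and not x5 or x4) and (not x5 or x5) and not x4
= x4 and (not x5 or x5) and not x4   [complement / identity]
= x4 and not x4   [complement / identity]
= False   [complement]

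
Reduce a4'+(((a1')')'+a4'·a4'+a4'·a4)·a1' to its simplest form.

a4'+(((a1')')'+a4'·a4'+a4'·a4)·a1'
= a4'+(((a1')')'+a4')·a1'
= a4'+(a1'+a4')·a1'
= a4'+a1'

a4'+a1'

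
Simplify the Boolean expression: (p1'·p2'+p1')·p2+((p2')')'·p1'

(p1'·p2'+p1')·p2+((p2')')'·p1'
= p1'·p2+((p2')')'·p1'   — absorption
= p1'·p2+p2'·p1'   — double negation
= p1'   — distribution

p1'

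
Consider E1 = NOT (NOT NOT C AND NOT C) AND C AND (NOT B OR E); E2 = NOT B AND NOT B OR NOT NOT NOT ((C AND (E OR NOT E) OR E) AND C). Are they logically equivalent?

No

E1: NOT (NOT NOT C AND NOT C) AND C AND (NOT B OR E)
    = (NOT C OR C) AND C AND (NOT B OR E)   (De Morgan)
    = C AND (NOT B OR E)   (complement / identity)
E2: NOT B AND NOT B OR NOT NOT NOT ((C AND (E OR NOT E) OR E) AND C)
    = NOT B AND NOT B OR NOT ((C AND (E OR NOT E) OR E) AND C)   (double negation)
    = NOT B OR NOT ((C AND (E OR NOT E) OR E) AND C)   (idempotence)
    = NOT B OR NOT ((C OR E) AND C)   (complement / identity)
    = NOT B OR NOT C   (absorption)
These differ: at B=1, C=0, E=0, E1 = 0 but E2 = 1.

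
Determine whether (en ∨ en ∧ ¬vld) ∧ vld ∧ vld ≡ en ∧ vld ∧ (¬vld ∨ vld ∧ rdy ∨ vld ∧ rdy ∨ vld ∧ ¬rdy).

Yes

E1: (en ∨ en ∧ ¬vld) ∧ vld ∧ vld
    = en ∧ vld ∧ vld   — absorption
    = en ∧ vld   — idempotence
E2: en ∧ vld ∧ (¬vld ∨ vld ∧ rdy ∨ vld ∧ rdy ∨ vld ∧ ¬rdy)
    = en ∧ vld ∧ (¬vld ∨ vld ∧ rdy ∨ vld ∧ ¬rdy)   — idempotence
    = en ∧ vld ∧ (¬vld ∨ vld)   — distribution
    = en ∧ vld   — complement / identity
Both reduce to en ∧ vld, so they are equivalent.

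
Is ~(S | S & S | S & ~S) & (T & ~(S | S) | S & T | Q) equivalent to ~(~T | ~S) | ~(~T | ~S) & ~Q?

No

E1: ~(S | S & S | S & ~S) & (T & ~(S | S) | S & T | Q)
    = ~(S | S) & (T & ~(S | S) | S & T | Q)
    = ~(S | S) & (T & ~S | S & T | Q)
    = ~(S | S) & (T | Q)
    = ~S & (T | Q)
E2: ~(~T | ~S) | ~(~T | ~S) & ~Q
    = ~(~T | ~S)
    = T & S
These differ: at Q=1, S=0, T=1, E1 = 1 but E2 = 0.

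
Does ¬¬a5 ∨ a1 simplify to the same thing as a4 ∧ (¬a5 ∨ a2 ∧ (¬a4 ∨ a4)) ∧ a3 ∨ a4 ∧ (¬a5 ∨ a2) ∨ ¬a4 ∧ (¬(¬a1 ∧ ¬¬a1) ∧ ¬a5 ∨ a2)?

No

E1: ¬¬a5 ∨ a1
    = a5 ∨ a1
E2: a4 ∧ (¬a5 ∨ a2 ∧ (¬a4 ∨ a4)) ∧ a3 ∨ a4 ∧ (¬a5 ∨ a2) ∨ ¬a4 ∧ (¬(¬a1 ∧ ¬¬a1) ∧ ¬a5 ∨ a2)
    = a4 ∧ (¬a5 ∨ a2) ∧ a3 ∨ a4 ∧ (¬a5 ∨ a2) ∨ ¬a4 ∧ (¬(¬a1 ∧ ¬¬a1) ∧ ¬a5 ∨ a2)
    = a4 ∧ (¬a5 ∨ a2) ∨ ¬a4 ∧ (¬(¬a1 ∧ ¬¬a1) ∧ ¬a5 ∨ a2)
    = a4 ∧ (¬a5 ∨ a2) ∨ ¬a4 ∧ ((a1 ∨ ¬a1) ∧ ¬a5 ∨ a2)
    = a4 ∧ (¬a5 ∨ a2) ∨ ¬a4 ∧ (¬a5 ∨ a2)
    = ¬a5 ∨ a2
These differ: at a1=1, a2=0, a3=0, a4=1, a5=1, E1 = 1 but E2 = 0.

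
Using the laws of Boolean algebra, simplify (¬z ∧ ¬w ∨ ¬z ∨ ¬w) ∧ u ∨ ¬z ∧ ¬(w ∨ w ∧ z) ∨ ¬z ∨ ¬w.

(¬z ∧ ¬w ∨ ¬z ∨ ¬w) ∧ u ∨ ¬z ∧ ¬(w ∨ w ∧ z) ∨ ¬z ∨ ¬w
= (¬z ∧ ¬w ∨ ¬z ∨ ¬w) ∧ u ∨ ¬z ∧ ¬w ∨ ¬z ∨ ¬w
= ¬z ∧ ¬w ∨ ¬z ∨ ¬w
= ¬z ∨ ¬w

¬z ∨ ¬w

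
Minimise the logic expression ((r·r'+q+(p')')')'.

((r·r'+q+(p')')')'
= ((q+(p')')')'   — complement / identity
= ((q+p)')'   — double negation
= q+p   — double negation

q+p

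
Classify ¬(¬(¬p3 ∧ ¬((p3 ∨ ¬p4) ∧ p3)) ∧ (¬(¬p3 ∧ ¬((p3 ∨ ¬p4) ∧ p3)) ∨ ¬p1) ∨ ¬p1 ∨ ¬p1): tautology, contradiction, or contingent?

¬(¬(¬p3 ∧ ¬((p3 ∨ ¬p4) ∧ p3)) ∧ (¬(¬p3 ∧ ¬((p3 ∨ ¬p4) ∧ p3)) ∨ ¬p1) ∨ ¬p1 ∨ ¬p1)
= ¬(¬(¬p3 ∧ ¬((p3 ∨ ¬p4) ∧ p3)) ∨ ¬p1 ∨ ¬p1)   (absorption)
= ¬(¬(¬p3 ∧ ¬((p3 ∨ ¬p4) ∧ p3)) ∨ ¬p1)   (idempotence)
= ¬p3 ∧ ¬((p3 ∨ ¬p4) ∧ p3) ∧ p1   (De Morgan)
= ¬p3 ∧ ¬p3 ∧ p1   (absorption)
= ¬p3 ∧ p1   (idempotence)
This depends on p1, p3, so it is not a constant.

contingent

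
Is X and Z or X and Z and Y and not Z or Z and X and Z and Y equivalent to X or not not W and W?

E1: X and Z or X and Z and Y and not Z or Z and X and Z and Y
    = X and Z or X and Z and Y   (distribution)
    = X and Z   (absorption)
E2: X or not not W and W
    = X or W and W   (double negation)
    = X or W   (idempotence)
These differ: at W=1, X=1, Y=0, Z=0, E1 = 0 but E2 = 1.

No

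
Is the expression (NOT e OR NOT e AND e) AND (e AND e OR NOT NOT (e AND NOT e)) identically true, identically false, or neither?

(NOT e OR NOT e AND e) AND (e AND e OR NOT NOT (e AND NOT e))
= (NOT e OR NOT e AND e) AND (e AND e OR e AND NOT e)   [double negation]
= (NOT e OR NOT e AND e) AND e   [distribution]
= NOT e AND e   [complement / identity]
= FALSE   [complement]

identically false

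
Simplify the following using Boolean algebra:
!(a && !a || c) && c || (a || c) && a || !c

a || !c

!(a && !a || c) && c || (a || c) && a || !c
= !c && c || (a || c) && a || !c   (complement / identity)
= !c && c || a || !c   (absorption)
= a || !c   (complement / identity)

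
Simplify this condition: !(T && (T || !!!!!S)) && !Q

!T && !Q

!(T && (T || !!!!!S)) && !Q
= !(T && (T || !!!S)) && !Q   — double negation
= !(T && (T || !S)) && !Q   — double negation
= !T && !Q   — absorption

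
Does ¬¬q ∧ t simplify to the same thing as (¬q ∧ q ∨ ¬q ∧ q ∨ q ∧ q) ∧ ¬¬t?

Yes

E1: ¬¬q ∧ t
    = q ∧ t   [double negation]
E2: (¬q ∧ q ∨ ¬q ∧ q ∨ q ∧ q) ∧ ¬¬t
    = (¬q ∧ q ∨ q ∧ q) ∧ ¬¬t   [complement / identity]
    = (¬q ∧ q ∨ q ∧ q) ∧ t   [double negation]
    = q ∧ t   [distribution]
Both reduce to q ∧ t, so they are equivalent.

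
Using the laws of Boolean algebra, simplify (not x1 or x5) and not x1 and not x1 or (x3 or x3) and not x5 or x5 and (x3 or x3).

not x1 or x3

(not x1 or x5) and not x1 and not x1 or (x3 or x3) and not x5 or x5 and (x3 or x3)
= (not x1 or x5) and not x1 and not x1 or x3 or x3   (distribution)
= not x1 and not x1 or x3 or x3   (absorption)
= not x1 and not x1 or x3   (idempotence)
= not x1 or x3   (idempotence)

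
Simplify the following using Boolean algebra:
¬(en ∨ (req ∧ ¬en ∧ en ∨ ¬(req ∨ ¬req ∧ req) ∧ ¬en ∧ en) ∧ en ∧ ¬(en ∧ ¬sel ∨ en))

¬(en ∨ (req ∧ ¬en ∧ en ∨ ¬(req ∨ ¬req ∧ req) ∧ ¬en ∧ en) ∧ en ∧ ¬(en ∧ ¬sel ∨ en))
= ¬(en ∨ (req ∧ ¬en ∧ en ∨ ¬req ∧ ¬en ∧ en) ∧ en ∧ ¬(en ∧ ¬sel ∨ en))   (complement / identity)
= ¬(en ∨ en ∧ (req ∧ ¬en ∨ ¬req ∧ ¬en) ∧ en ∧ ¬(en ∧ ¬sel ∨ en))   (distribution)
= ¬(en ∨ en ∧ (req ∧ ¬en ∨ ¬req ∧ ¬en) ∧ en ∧ ¬en)   (absorption)
= ¬(en ∨ en ∧ ¬en ∧ en ∧ ¬en)   (distribution)
= ¬(en ∨ en ∧ ¬en)   (idempotence)
= ¬en   (complement / identity)

¬en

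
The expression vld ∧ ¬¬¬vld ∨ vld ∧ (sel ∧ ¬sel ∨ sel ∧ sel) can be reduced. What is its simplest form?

vld ∧ sel

vld ∧ ¬¬¬vld ∨ vld ∧ (sel ∧ ¬sel ∨ sel ∧ sel)
= vld ∧ ¬vld ∨ vld ∧ (sel ∧ ¬sel ∨ sel ∧ sel)   — double negation
= vld ∧ ¬vld ∨ vld ∧ sel   — distribution
= vld ∧ sel   — complement / identity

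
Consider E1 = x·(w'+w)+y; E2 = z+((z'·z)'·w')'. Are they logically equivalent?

No

E1: x·(w'+w)+y
    = x+y   — complement / identity
E2: z+((z'·z)'·w')'
    = z+z'·z+w   — De Morgan
    = z+w   — complement / identity
These differ: at w=0, x=0, y=1, z=0, E1 = 1 but E2 = 0.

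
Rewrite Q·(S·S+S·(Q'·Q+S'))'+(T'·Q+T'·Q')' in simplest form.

Q·S'+T

Q·(S·S+S·(Q'·Q+S'))'+(T'·Q+T'·Q')'
= Q·(S·S+S·(Q'·Q+S'))'+(T')'
= Q·(S·S+S·(Q'·Q+S'))'+T
= Q·(S·S+S·S')'+T
= Q·S'+T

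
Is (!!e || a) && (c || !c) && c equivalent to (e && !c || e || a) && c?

Yes

E1: (!!e || a) && (c || !c) && c
    = (!!e || a) && c   [complement / identity]
    = (e || a) && c   [double negation]
E2: (e && !c || e || a) && c
    = (e || a) && c   [absorption]
Both reduce to (e || a) && c, so they are equivalent.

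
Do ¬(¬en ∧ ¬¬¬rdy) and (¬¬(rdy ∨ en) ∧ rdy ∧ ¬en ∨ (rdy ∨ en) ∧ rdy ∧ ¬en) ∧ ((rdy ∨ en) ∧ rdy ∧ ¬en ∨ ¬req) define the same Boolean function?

No

E1: ¬(¬en ∧ ¬¬¬rdy)
    = ¬(¬en ∧ ¬rdy)   (double negation)
    = en ∨ rdy   (De Morgan)
E2: (¬¬(rdy ∨ en) ∧ rdy ∧ ¬en ∨ (rdy ∨ en) ∧ rdy ∧ ¬en) ∧ ((rdy ∨ en) ∧ rdy ∧ ¬en ∨ ¬req)
    = ((rdy ∨ en) ∧ rdy ∧ ¬en ∨ (rdy ∨ en) ∧ rdy ∧ ¬en) ∧ ((rdy ∨ en) ∧ rdy ∧ ¬en ∨ ¬req)   (double negation)
    = (rdy ∨ en) ∧ rdy ∧ ¬en ∨ (rdy ∨ en) ∧ rdy ∧ ¬en ∧ ¬req   (distribution)
    = (rdy ∨ en) ∧ rdy ∧ ¬en   (absorption)
    = rdy ∧ ¬en   (absorption)
These differ: at en=1, rdy=0, req=0, E1 = 1 but E2 = 0.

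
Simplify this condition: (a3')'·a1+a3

a3

(a3')'·a1+a3
= a3·a1+a3   [double negation]
= a3   [absorption]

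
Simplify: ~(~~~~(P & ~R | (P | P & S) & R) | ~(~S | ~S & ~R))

~(~~~~(P & ~R | (P | P & S) & R) | ~(~S | ~S & ~R))
= ~~~(P & ~R | (P | P & S) & R) & (~S | ~S & ~R)   — De Morgan
= ~(P & ~R | (P | P & S) & R) & (~S | ~S & ~R)   — double negation
= ~(P & ~R | P & R) & (~S | ~S & ~R)   — absorption
= ~(P & ~R | P & R) & ~S   — absorption
= ~P & ~S   — distribution

~P & ~S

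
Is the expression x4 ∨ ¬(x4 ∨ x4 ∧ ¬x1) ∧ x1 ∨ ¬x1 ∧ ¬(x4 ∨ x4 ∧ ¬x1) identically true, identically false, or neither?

x4 ∨ ¬(x4 ∨ x4 ∧ ¬x1) ∧ x1 ∨ ¬x1 ∧ ¬(x4 ∨ x4 ∧ ¬x1)
= x4 ∨ ¬(x4 ∨ x4 ∧ ¬x1)   — distribution
= x4 ∨ ¬x4   — absorption
= True   — complement

identically true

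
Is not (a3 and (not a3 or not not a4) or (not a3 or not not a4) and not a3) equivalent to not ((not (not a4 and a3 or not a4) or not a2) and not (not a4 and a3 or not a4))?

No

E1: not (a3 and (not a3 or not not a4) or (not a3 or not not a4) and not a3)
    = not (not a3 or not not a4)   [distribution]
    = a3 and not a4   [De Morgan]
E2: not ((not (not a4 and a3 or not a4) or not a2) and not (not a4 and a3 or not a4))
    = not not (not a4 and a3 or not a4)   [absorption]
    = not not not a4   [absorption]
    = not a4   [double negation]
These differ: at a2=1, a3=0, a4=0, E1 = 0 but E2 = 1.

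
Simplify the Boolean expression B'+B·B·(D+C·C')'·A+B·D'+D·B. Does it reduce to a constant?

1

B'+B·B·(D+C·C')'·A+B·D'+D·B
= B'+B·(D+C·C')'·A+B·D'+D·B   (idempotence)
= B'+B·D'·A+B·D'+D·B   (complement / identity)
= B'+B·D'+D·B   (absorption)
= B'+B   (distribution)
= 1   (complement)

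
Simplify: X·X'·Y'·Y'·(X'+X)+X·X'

X·X'·Y'·Y'·(X'+X)+X·X'
= X·X'·Y'·Y'+X·X'   [complement / identity]
= X·X'·Y'+X·X'   [idempotence]
= X·X'   [absorption]
= 0   [complement]

0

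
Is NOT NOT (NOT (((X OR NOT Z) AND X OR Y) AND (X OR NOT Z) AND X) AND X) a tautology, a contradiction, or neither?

contradiction

NOT NOT (NOT (((X OR NOT Z) AND X OR Y) AND (X OR NOT Z) AND X) AND X)
= NOT NOT (NOT ((X OR NOT Z) AND X) AND X)   [absorption]
= NOT ((X OR NOT Z) AND X) AND X   [double negation]
= NOT X AND X   [absorption]
= FALSE   [complement]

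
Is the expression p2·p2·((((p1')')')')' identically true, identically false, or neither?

neither

p2·p2·((((p1')')')')'
= p2·p2·((p1')')'   (double negation)
= p2·p2·p1'   (double negation)
= p2·p1'   (idempotence)
This depends on p1, p2, so it is not a constant.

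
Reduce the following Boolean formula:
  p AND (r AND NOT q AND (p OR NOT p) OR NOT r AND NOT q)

p AND NOT q

p AND (r AND NOT q AND (p OR NOT p) OR NOT r AND NOT q)
= p AND (r AND NOT q OR NOT r AND NOT q)   (complement / identity)
= p AND NOT q   (distribution)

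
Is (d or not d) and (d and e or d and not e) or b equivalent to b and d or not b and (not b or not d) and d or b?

E1: (d or not d) and (d and e or d and not e) or b
    = d and e or d and not e or b   — complement / identity
    = d or b   — distribution
E2: b and d or not b and (not b or not d) and d or b
    = b and d or not b and d or b   — absorption
    = d or b   — distribution
Both reduce to d or b, so they are equivalent.

Yes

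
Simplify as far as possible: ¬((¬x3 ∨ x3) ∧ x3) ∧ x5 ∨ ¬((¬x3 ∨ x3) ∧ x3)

¬((¬x3 ∨ x3) ∧ x3) ∧ x5 ∨ ¬((¬x3 ∨ x3) ∧ x3)
= ¬((¬x3 ∨ x3) ∧ x3)
= ¬x3

¬x3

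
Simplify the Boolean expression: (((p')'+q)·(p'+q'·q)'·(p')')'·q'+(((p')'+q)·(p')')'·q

p'

(((p')'+q)·(p'+q'·q)'·(p')')'·q'+(((p')'+q)·(p')')'·q
= (((p')'+q)·(p')'·(p')')'·q'+(((p')'+q)·(p')')'·q   [complement / identity]
= (((p')'+q)·(p')')'·q'+(((p')'+q)·(p')')'·q   [idempotence]
= (((p')'+q)·(p')')'   [distribution]
= ((p')')'   [absorption]
= p'   [double negation]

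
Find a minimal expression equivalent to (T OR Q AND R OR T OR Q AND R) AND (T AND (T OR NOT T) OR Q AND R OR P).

(T OR Q AND R OR T OR Q AND R) AND (T AND (T OR NOT T) OR Q AND R OR P)
= (T OR Q AND R) AND (T AND (T OR NOT T) OR Q AND R OR P)
= (T OR Q AND R) AND (T OR Q AND R OR P)
= T OR Q AND R

T OR Q AND R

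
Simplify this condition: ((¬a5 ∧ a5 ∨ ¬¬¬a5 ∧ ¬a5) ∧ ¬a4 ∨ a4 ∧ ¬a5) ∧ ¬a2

((¬a5 ∧ a5 ∨ ¬¬¬a5 ∧ ¬a5) ∧ ¬a4 ∨ a4 ∧ ¬a5) ∧ ¬a2
= ((¬a5 ∧ a5 ∨ ¬a5 ∧ ¬a5) ∧ ¬a4 ∨ a4 ∧ ¬a5) ∧ ¬a2   [double negation]
= (¬a5 ∧ ¬a4 ∨ a4 ∧ ¬a5) ∧ ¬a2   [distribution]
= ¬a5 ∧ ¬a2   [distribution]

¬a5 ∧ ¬a2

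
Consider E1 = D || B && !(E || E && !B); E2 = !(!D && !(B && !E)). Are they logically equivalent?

Yes

E1: D || B && !(E || E && !B)
    = D || B && !E   (absorption)
E2: !(!D && !(B && !E))
    = D || B && !E   (De Morgan)
Both reduce to D || B && !E, so they are equivalent.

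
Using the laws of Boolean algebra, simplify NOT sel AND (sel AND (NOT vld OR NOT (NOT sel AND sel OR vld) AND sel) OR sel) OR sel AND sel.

sel

NOT sel AND (sel AND (NOT vld OR NOT (NOT sel AND sel OR vld) AND sel) OR sel) OR sel AND sel
= NOT sel AND (sel AND (NOT vld OR NOT vld AND sel) OR sel) OR sel AND sel   [complement / identity]
= NOT sel AND (sel AND NOT vld OR sel) OR sel AND sel   [absorption]
= NOT sel AND sel OR sel AND sel   [absorption]
= sel   [distribution]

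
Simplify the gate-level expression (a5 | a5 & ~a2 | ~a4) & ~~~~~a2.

(a5 | a5 & ~a2 | ~a4) & ~~~~~a2
= (a5 | a5 & ~a2 | ~a4) & ~~~a2   — double negation
= (a5 | ~a4) & ~~~a2   — absorption
= (a5 | ~a4) & ~a2   — double negation

(a5 | ~a4) & ~a2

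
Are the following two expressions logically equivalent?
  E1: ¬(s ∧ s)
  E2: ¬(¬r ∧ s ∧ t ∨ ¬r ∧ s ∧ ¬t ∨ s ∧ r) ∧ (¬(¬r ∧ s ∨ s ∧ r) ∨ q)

Yes

E1: ¬(s ∧ s)
    = ¬s   (idempotence)
E2: ¬(¬r ∧ s ∧ t ∨ ¬r ∧ s ∧ ¬t ∨ s ∧ r) ∧ (¬(¬r ∧ s ∨ s ∧ r) ∨ q)
    = ¬(¬r ∧ s ∨ s ∧ r) ∧ (¬(¬r ∧ s ∨ s ∧ r) ∨ q)   (distribution)
    = ¬(¬r ∧ s ∨ s ∧ r)   (absorption)
    = ¬s   (distribution)
Both reduce to ¬s, so they are equivalent.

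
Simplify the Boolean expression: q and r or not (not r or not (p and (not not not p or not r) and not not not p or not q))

r

q and r or not (not r or not (p and (not not not p or not r) and not not not p or not q))
= q and r or not (not r or not (p and not not not p or not q))   — absorption
= q and r or not (not r or not (p and not p or not q))   — double negation
= q and r or not (not r or not not q)   — complement / identity
= q and r or r and not q   — De Morgan
= r   — distribution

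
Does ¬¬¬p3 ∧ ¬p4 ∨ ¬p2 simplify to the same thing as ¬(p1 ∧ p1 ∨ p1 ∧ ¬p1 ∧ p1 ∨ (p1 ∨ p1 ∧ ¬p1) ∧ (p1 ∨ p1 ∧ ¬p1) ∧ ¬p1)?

E1: ¬¬¬p3 ∧ ¬p4 ∨ ¬p2
    = ¬p3 ∧ ¬p4 ∨ ¬p2
E2: ¬(p1 ∧ p1 ∨ p1 ∧ ¬p1 ∧ p1 ∨ (p1 ∨ p1 ∧ ¬p1) ∧ (p1 ∨ p1 ∧ ¬p1) ∧ ¬p1)
    = ¬(p1 ∧ p1 ∨ p1 ∧ ¬p1 ∧ p1 ∨ (p1 ∨ p1 ∧ ¬p1) ∧ ¬p1)
    = ¬((p1 ∨ p1 ∧ ¬p1) ∧ p1 ∨ (p1 ∨ p1 ∧ ¬p1) ∧ ¬p1)
    = ¬(p1 ∨ p1 ∧ ¬p1)
    = ¬p1
These differ: at p1=0, p2=1, p3=0, p4=1, E1 = 0 but E2 = 1.

No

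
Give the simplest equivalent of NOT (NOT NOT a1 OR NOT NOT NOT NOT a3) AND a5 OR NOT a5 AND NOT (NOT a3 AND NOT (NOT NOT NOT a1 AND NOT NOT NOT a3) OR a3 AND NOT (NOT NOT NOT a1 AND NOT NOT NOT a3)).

NOT (NOT NOT a1 OR NOT NOT NOT NOT a3) AND a5 OR NOT a5 AND NOT (NOT a3 AND NOT (NOT NOT NOT a1 AND NOT NOT NOT a3) OR a3 AND NOT (NOT NOT NOT a1 AND NOT NOT NOT a3))
= NOT (NOT NOT a1 OR NOT NOT a3) AND a5 OR NOT a5 AND NOT (NOT a3 AND NOT (NOT NOT NOT a1 AND NOT NOT NOT a3) OR a3 AND NOT (NOT NOT NOT a1 AND NOT NOT NOT a3))   [double negation]
= NOT (NOT NOT a1 OR NOT NOT a3) AND a5 OR NOT a5 AND NOT NOT (NOT NOT NOT a1 AND NOT NOT NOT a3)   [distribution]
= NOT (NOT NOT a1 OR NOT NOT a3) AND a5 OR NOT a5 AND NOT (NOT NOT a1 OR NOT NOT a3)   [De Morgan]
= NOT (NOT NOT a1 OR NOT NOT a3)   [distribution]
= NOT a1 AND NOT a3   [De Morgan]

NOT a1 AND NOT a3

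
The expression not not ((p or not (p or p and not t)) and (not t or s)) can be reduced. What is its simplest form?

not not ((p or not (p or p and not t)) and (not t or s))
= (p or not (p or p and not t)) and (not t or s)   [double negation]
= (p or not p) and (not t or s)   [absorption]
= not t or s   [complement / identity]

not t or s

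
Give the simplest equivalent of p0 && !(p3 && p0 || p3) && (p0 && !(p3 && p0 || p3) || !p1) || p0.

p0 && !(p3 && p0 || p3) && (p0 && !(p3 && p0 || p3) || !p1) || p0
= p0 && !(p3 && p0 || p3) || p0   [absorption]
= p0 && !p3 || p0   [absorption]
= p0   [absorption]

p0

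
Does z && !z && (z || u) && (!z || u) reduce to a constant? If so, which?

z && !z && (z || u) && (!z || u)
= z && !z && (z && !z || u)   [distribution]
= z && !z   [absorption]
= false   [complement]

yes, False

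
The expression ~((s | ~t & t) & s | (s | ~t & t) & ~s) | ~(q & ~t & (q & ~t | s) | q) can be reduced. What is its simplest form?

~s | ~q

~((s | ~t & t) & s | (s | ~t & t) & ~s) | ~(q & ~t & (q & ~t | s) | q)
= ~(s | ~t & t) | ~(q & ~t & (q & ~t | s) | q)   — distribution
= ~(s | ~t & t) | ~(q & ~t | q)   — absorption
= ~s | ~(q & ~t | q)   — complement / identity
= ~s | ~q   — absorption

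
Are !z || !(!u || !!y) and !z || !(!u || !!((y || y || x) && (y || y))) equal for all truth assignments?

E1: !z || !(!u || !!y)
    = !z || u && !y   (De Morgan)
E2: !z || !(!u || !!((y || y || x) && (y || y)))
    = !z || u && !((y || y || x) && (y || y))   (De Morgan)
    = !z || u && !(y || y)   (absorption)
    = !z || u && !y   (idempotence)
Both reduce to !z || u && !y, so they are equivalent.

Yes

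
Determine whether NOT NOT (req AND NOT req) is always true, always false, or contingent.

always false

NOT NOT (req AND NOT req)
= req AND NOT req   (double negation)
= FALSE   (complement)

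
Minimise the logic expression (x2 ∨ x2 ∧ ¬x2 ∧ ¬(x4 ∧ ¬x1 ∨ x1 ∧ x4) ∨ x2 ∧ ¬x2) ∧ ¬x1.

(x2 ∨ x2 ∧ ¬x2 ∧ ¬(x4 ∧ ¬x1 ∨ x1 ∧ x4) ∨ x2 ∧ ¬x2) ∧ ¬x1
= (x2 ∨ x2 ∧ ¬x2 ∧ ¬x4 ∨ x2 ∧ ¬x2) ∧ ¬x1   (distribution)
= (x2 ∨ x2 ∧ ¬x2) ∧ ¬x1   (absorption)
= x2 ∧ ¬x1   (complement / identity)

x2 ∧ ¬x1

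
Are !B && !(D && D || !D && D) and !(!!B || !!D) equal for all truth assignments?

E1: !B && !(D && D || !D && D)
    = !B && !D   (distribution)
E2: !(!!B || !!D)
    = !B && !D   (De Morgan)
Both reduce to !B && !D, so they are equivalent.

Yes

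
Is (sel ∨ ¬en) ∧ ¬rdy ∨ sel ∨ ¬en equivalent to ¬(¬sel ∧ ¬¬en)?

E1: (sel ∨ ¬en) ∧ ¬rdy ∨ sel ∨ ¬en
    = sel ∨ ¬en
E2: ¬(¬sel ∧ ¬¬en)
    = sel ∨ ¬en
Both reduce to sel ∨ ¬en, so they are equivalent.

Yes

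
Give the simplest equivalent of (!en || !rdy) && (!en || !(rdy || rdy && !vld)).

!en || !rdy

(!en || !rdy) && (!en || !(rdy || rdy && !vld))
= (!en || !rdy) && (!en || !rdy)   [absorption]
= !en || !rdy   [idempotence]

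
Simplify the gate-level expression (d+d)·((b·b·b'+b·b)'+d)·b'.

d·b'

(d+d)·((b·b·b'+b·b)'+d)·b'
= (d+d)·((b·b'+b·b)'+d)·b'   — idempotence
= (d+d·(b·b'+b·b)')·b'   — distribution
= (d+d·b')·b'   — distribution
= d·b'   — absorption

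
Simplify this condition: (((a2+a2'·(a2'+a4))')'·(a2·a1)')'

(((a2+a2'·(a2'+a4))')'·(a2·a1)')'
= ((a2+a2'·(a2'+a4))·(a2·a1)')'   — double negation
= ((a2+a2')·(a2·a1)')'   — absorption
= ((a2·a1)')'   — complement / identity
= a2·a1   — double negation

a2·a1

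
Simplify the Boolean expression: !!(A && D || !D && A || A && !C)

!!(A && D || !D && A || A && !C)
= !!(A || A && !C)   [distribution]
= !!A   [absorption]
= A   [double negation]

A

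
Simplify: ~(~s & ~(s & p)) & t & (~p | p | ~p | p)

~(~s & ~(s & p)) & t & (~p | p | ~p | p)
= ~(~s & ~(s & p)) & t & (~p | p)
= ~(~s & ~(s & p)) & t
= (s | s & p) & t
= s & t

s & t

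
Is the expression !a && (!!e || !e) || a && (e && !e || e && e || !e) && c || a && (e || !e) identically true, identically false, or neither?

!a && (!!e || !e) || a && (e && !e || e && e || !e) && c || a && (e || !e)
= !a && (!!e || !e) || a && (e || !e) && c || a && (e || !e)   (distribution)
= !a && (!!e || !e) || a && (e || !e)   (absorption)
= !a && (e || !e) || a && (e || !e)   (double negation)
= e || !e   (distribution)
= true   (complement)

identically true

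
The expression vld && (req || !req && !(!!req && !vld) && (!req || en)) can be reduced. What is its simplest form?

vld

vld && (req || !req && !(!!req && !vld) && (!req || en))
= vld && (req || !req && (!req || vld) && (!req || en))   — De Morgan
= vld && (req || !req && (!req || en))   — absorption
= vld && (req || !req)   — absorption
= vld   — complement / identity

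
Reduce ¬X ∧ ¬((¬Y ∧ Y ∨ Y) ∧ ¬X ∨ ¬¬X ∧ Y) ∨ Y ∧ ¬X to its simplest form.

¬X ∧ ¬((¬Y ∧ Y ∨ Y) ∧ ¬X ∨ ¬¬X ∧ Y) ∨ Y ∧ ¬X
= ¬X ∧ ¬((¬Y ∧ Y ∨ Y) ∧ ¬X ∨ X ∧ Y) ∨ Y ∧ ¬X
= ¬X ∧ ¬(Y ∧ ¬X ∨ X ∧ Y) ∨ Y ∧ ¬X
= ¬X ∧ ¬Y ∨ Y ∧ ¬X
= ¬X

¬X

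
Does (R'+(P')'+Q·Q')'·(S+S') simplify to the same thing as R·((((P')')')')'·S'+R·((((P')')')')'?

Yes

E1: (R'+(P')'+Q·Q')'·(S+S')
    = (R'+(P')')'·(S+S')   (complement / identity)
    = (R'+(P')')'   (complement / identity)
    = R·P'   (De Morgan)
E2: R·((((P')')')')'·S'+R·((((P')')')')'
    = R·((((P')')')')'   (absorption)
    = R·((P')')'   (double negation)
    = R·P'   (double negation)
Both reduce to R·P', so they are equivalent.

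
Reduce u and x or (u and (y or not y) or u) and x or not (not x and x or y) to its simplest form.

u and x or (u and (y or not y) or u) and x or not (not x and x or y)
= u and x or (u or u) and x or not (not x and x or y)   (complement / identity)
= u and x or u and x or not (not x and x or y)   (idempotence)
= u and x or not (not x and x or y)   (idempotence)
= u and x or not y   (complement / identity)

u and x or not y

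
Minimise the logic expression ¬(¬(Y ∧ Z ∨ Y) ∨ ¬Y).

¬(¬(Y ∧ Z ∨ Y) ∨ ¬Y)
= ¬(¬Y ∨ ¬Y)   [absorption]
= Y ∧ Y   [De Morgan]
= Y   [idempotence]

Y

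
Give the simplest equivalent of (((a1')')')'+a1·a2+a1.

(((a1')')')'+a1·a2+a1
= (a1')'+a1·a2+a1   (double negation)
= a1+a1·a2+a1   (double negation)
= a1+a1   (absorption)
= a1   (idempotence)

a1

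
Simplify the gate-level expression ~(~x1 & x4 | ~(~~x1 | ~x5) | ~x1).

~(~x1 & x4 | ~(~~x1 | ~x5) | ~x1)
= ~(~x1 & x4 | ~x1 & x5 | ~x1)
= ~(~x1 & x4 | ~x1)
= ~~x1
= x1

x1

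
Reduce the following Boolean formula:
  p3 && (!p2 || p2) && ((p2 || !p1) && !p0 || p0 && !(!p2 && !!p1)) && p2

p3 && p2

p3 && (!p2 || p2) && ((p2 || !p1) && !p0 || p0 && !(!p2 && !!p1)) && p2
= p3 && (!p2 || p2) && ((p2 || !p1) && !p0 || p0 && (p2 || !p1)) && p2   — De Morgan
= p3 && (!p2 || p2) && (p2 || !p1) && p2   — distribution
= p3 && (p2 || !p1) && p2   — complement / identity
= p3 && p2   — absorption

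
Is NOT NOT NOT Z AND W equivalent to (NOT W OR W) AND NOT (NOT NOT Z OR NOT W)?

Yes

E1: NOT NOT NOT Z AND W
    = NOT Z AND W
E2: (NOT W OR W) AND NOT (NOT NOT Z OR NOT W)
    = (NOT W OR W) AND NOT Z AND W
    = NOT Z AND W
Both reduce to NOT Z AND W, so they are equivalent.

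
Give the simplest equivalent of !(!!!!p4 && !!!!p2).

!p4 || !p2

!(!!!!p4 && !!!!p2)
= !(!!!!p4 && !!p2)   (double negation)
= !(!!p4 && !!p2)   (double negation)
= !p4 || !p2   (De Morgan)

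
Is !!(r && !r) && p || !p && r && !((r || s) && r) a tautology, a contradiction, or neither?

contradiction

!!(r && !r) && p || !p && r && !((r || s) && r)
= r && !r && p || !p && r && !((r || s) && r)
= r && !r && p || !p && r && !r
= r && !r
= false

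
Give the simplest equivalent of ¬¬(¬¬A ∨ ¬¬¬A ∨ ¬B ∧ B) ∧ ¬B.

¬¬(¬¬A ∨ ¬¬¬A ∨ ¬B ∧ B) ∧ ¬B
= ¬¬(¬¬A ∨ ¬¬¬A) ∧ ¬B   [complement / identity]
= ¬¬(¬¬A ∨ ¬A) ∧ ¬B   [double negation]
= ¬¬(A ∨ ¬A) ∧ ¬B   [double negation]
= (A ∨ ¬A) ∧ ¬B   [double negation]
= ¬B   [complement / identity]

¬B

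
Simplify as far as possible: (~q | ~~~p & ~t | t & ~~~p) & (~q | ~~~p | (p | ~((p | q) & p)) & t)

(~q | ~~~p & ~t | t & ~~~p) & (~q | ~~~p | (p | ~((p | q) & p)) & t)
= (~q | ~~~p) & (~q | ~~~p | (p | ~((p | q) & p)) & t)   — distribution
= (~q | ~~~p) & (~q | ~~~p | (p | ~p) & t)   — absorption
= (~q | ~~~p) & (~q | ~~~p | t)   — complement / identity
= ~q | ~~~p   — absorption
= ~q | ~p   — double negation

~q | ~p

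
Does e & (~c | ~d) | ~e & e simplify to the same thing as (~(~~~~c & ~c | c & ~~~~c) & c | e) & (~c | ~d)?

E1: e & (~c | ~d) | ~e & e
    = e & (~c | ~d)   (complement / identity)
E2: (~(~~~~c & ~c | c & ~~~~c) & c | e) & (~c | ~d)
    = (~~~~~c & c | e) & (~c | ~d)   (distribution)
    = (~~~c & c | e) & (~c | ~d)   (double negation)
    = (~c & c | e) & (~c | ~d)   (double negation)
    = e & (~c | ~d)   (complement / identity)
Both reduce to e & (~c | ~d), so they are equivalent.

Yes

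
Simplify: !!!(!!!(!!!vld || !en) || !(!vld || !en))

!!!(!!!(!!!vld || !en) || !(!vld || !en))
= !(!!!(!!!vld || !en) || !(!vld || !en))   — double negation
= !!(!!!vld || !en) && (!vld || !en)   — De Morgan
= (!!!vld || !en) && (!vld || !en)   — double negation
= (!vld || !en) && (!vld || !en)   — double negation
= !vld || !en   — idempotence

!vld || !en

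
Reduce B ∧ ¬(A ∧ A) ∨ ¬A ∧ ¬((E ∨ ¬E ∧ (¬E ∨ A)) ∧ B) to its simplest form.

B ∧ ¬(A ∧ A) ∨ ¬A ∧ ¬((E ∨ ¬E ∧ (¬E ∨ A)) ∧ B)
= B ∧ ¬A ∨ ¬A ∧ ¬((E ∨ ¬E ∧ (¬E ∨ A)) ∧ B)   [idempotence]
= B ∧ ¬A ∨ ¬A ∧ ¬((E ∨ ¬E) ∧ B)   [absorption]
= B ∧ ¬A ∨ ¬A ∧ ¬B   [complement / identity]
= ¬A   [distribution]

¬A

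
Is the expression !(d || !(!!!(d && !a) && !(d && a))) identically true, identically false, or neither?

neither

!(d || !(!!!(d && !a) && !(d && a)))
= !(d || !(!(d && !a) && !(d && a)))   [double negation]
= !(d || d && !a || d && a)   [De Morgan]
= !(d || d)   [distribution]
= !d   [idempotence]
This depends on d, so it is not a constant.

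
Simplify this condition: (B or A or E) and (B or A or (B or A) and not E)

B or A

(B or A or E) and (B or A or (B or A) and not E)
= (B or A or E) and (B or A)   [absorption]
= B or A   [absorption]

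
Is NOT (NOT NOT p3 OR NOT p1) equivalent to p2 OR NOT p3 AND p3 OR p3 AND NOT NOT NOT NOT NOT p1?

E1: NOT (NOT NOT p3 OR NOT p1)
    = NOT p3 AND p1
E2: p2 OR NOT p3 AND p3 OR p3 AND NOT NOT NOT NOT NOT p1
    = p2 OR NOT p3 AND p3 OR p3 AND NOT NOT NOT p1
    = p2 OR NOT p3 AND p3 OR p3 AND NOT p1
    = p2 OR p3 AND NOT p1
These differ: at p1=0, p2=1, p3=1, E1 = 0 but E2 = 1.

No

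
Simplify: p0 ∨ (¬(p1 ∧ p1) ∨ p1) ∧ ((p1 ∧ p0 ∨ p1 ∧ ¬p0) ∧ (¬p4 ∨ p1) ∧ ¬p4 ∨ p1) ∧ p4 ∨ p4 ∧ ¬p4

p0 ∨ p1 ∧ p4

p0 ∨ (¬(p1 ∧ p1) ∨ p1) ∧ ((p1 ∧ p0 ∨ p1 ∧ ¬p0) ∧ (¬p4 ∨ p1) ∧ ¬p4 ∨ p1) ∧ p4 ∨ p4 ∧ ¬p4
= p0 ∨ (¬(p1 ∧ p1) ∨ p1) ∧ (p1 ∧ (¬p4 ∨ p1) ∧ ¬p4 ∨ p1) ∧ p4 ∨ p4 ∧ ¬p4   — distribution
= p0 ∨ (¬p1 ∨ p1) ∧ (p1 ∧ (¬p4 ∨ p1) ∧ ¬p4 ∨ p1) ∧ p4 ∨ p4 ∧ ¬p4   — idempotence
= p0 ∨ (¬p1 ∨ p1) ∧ (p1 ∧ (¬p4 ∨ p1) ∧ ¬p4 ∨ p1) ∧ p4   — complement / identity
= p0 ∨ (¬p1 ∨ p1) ∧ (p1 ∧ ¬p4 ∨ p1) ∧ p4   — absorption
= p0 ∨ (¬p1 ∨ p1) ∧ p1 ∧ p4   — absorption
= p0 ∨ p1 ∧ p4   — complement / identity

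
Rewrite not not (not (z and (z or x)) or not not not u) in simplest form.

not z or not u

not not (not (z and (z or x)) or not not not u)
= not not (not z or not not not u)   (absorption)
= not not (not z or not u)   (double negation)
= not z or not u   (double negation)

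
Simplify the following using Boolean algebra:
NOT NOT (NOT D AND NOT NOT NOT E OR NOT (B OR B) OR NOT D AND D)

NOT D AND NOT E OR NOT B

NOT NOT (NOT D AND NOT NOT NOT E OR NOT (B OR B) OR NOT D AND D)
= NOT NOT (NOT D AND NOT E OR NOT (B OR B) OR NOT D AND D)   — double negation
= NOT D AND NOT E OR NOT (B OR B) OR NOT D AND D   — double negation
= NOT D AND NOT E OR NOT (B OR B)   — complement / identity
= NOT D AND NOT E OR NOT B   — idempotence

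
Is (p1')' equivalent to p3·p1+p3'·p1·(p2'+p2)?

Yes

E1: (p1')'
    = p1   [double negation]
E2: p3·p1+p3'·p1·(p2'+p2)
    = p3·p1+p3'·p1   [complement / identity]
    = p1   [distribution]
Both reduce to p1, so they are equivalent.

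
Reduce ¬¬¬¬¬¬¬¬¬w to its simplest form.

¬¬¬¬¬¬¬¬¬w
= ¬¬¬¬¬¬¬w   (double negation)
= ¬¬¬¬¬w   (double negation)
= ¬¬¬w   (double negation)
= ¬w   (double negation)

¬w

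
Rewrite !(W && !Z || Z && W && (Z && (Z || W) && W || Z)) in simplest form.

!W

!(W && !Z || Z && W && (Z && (Z || W) && W || Z))
= !(W && !Z || Z && W && (Z && W || Z))   [absorption]
= !(W && !Z || Z && W)   [absorption]
= !W   [distribution]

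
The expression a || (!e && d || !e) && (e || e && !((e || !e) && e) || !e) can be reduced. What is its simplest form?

a || (!e && d || !e) && (e || e && !((e || !e) && e) || !e)
= a || (!e && d || !e) && (e || e && !e || !e)   (complement / identity)
= a || (!e && d || !e) && (e || !e)   (complement / identity)
= a || !e && d || !e   (complement / identity)
= a || !e   (absorption)

a || !e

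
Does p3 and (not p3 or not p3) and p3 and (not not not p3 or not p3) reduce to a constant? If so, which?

yes, False

p3 and (not p3 or not p3) and p3 and (not not not p3 or not p3)
= p3 and (not p3 or not p3) and p3 and (not p3 or not p3)   — double negation
= p3 and (not p3 or not p3)   — idempotence
= p3 and not p3   — idempotence
= False   — complement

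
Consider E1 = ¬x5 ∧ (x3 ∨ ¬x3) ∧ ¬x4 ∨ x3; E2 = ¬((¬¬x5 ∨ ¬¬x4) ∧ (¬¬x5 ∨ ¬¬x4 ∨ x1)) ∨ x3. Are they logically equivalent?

E1: ¬x5 ∧ (x3 ∨ ¬x3) ∧ ¬x4 ∨ x3
    = ¬x5 ∧ ¬x4 ∨ x3   [complement / identity]
E2: ¬((¬¬x5 ∨ ¬¬x4) ∧ (¬¬x5 ∨ ¬¬x4 ∨ x1)) ∨ x3
    = ¬(¬¬x5 ∨ ¬¬x4) ∨ x3   [absorption]
    = ¬x5 ∧ ¬x4 ∨ x3   [De Morgan]
Both reduce to ¬x5 ∧ ¬x4 ∨ x3, so they are equivalent.

Yes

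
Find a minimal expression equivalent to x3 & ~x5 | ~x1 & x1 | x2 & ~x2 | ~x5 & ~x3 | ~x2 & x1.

x3 & ~x5 | ~x1 & x1 | x2 & ~x2 | ~x5 & ~x3 | ~x2 & x1
= x3 & ~x5 | x2 & ~x2 | ~x5 & ~x3 | ~x2 & x1   — complement / identity
= x3 & ~x5 | ~x5 & ~x3 | ~x2 & x1   — complement / identity
= ~x5 | ~x2 & x1   — distribution

~x5 | ~x2 & x1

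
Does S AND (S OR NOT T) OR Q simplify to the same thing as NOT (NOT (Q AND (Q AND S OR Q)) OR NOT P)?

No

E1: S AND (S OR NOT T) OR Q
    = S OR Q   [absorption]
E2: NOT (NOT (Q AND (Q AND S OR Q)) OR NOT P)
    = NOT (NOT (Q AND Q) OR NOT P)   [absorption]
    = NOT (NOT Q OR NOT P)   [idempotence]
    = Q AND P   [De Morgan]
These differ: at P=0, Q=1, S=1, T=0, E1 = 1 but E2 = 0.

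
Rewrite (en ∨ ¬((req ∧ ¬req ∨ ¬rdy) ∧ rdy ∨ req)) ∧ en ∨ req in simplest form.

en ∨ req

(en ∨ ¬((req ∧ ¬req ∨ ¬rdy) ∧ rdy ∨ req)) ∧ en ∨ req
= (en ∨ ¬(¬rdy ∧ rdy ∨ req)) ∧ en ∨ req
= (en ∨ ¬req) ∧ en ∨ req
= en ∨ req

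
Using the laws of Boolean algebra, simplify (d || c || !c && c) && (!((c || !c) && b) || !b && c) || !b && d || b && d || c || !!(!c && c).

(d || c || !c && c) && (!((c || !c) && b) || !b && c) || !b && d || b && d || c || !!(!c && c)
= (d || c || !c && c) && (!b || !b && c) || !b && d || b && d || c || !!(!c && c)   — complement / identity
= (d || c || !c && c) && !b || !b && d || b && d || c || !!(!c && c)   — absorption
= (d || c || !c && c) && !b || d || c || !!(!c && c)   — distribution
= (d || c || !c && c) && !b || d || c || !c && c   — double negation
= d || c || !c && c   — absorption
= d || c   — complement / identity

d || c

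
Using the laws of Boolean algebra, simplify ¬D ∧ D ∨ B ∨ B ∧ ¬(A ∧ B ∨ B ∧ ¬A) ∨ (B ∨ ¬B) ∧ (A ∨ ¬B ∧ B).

¬D ∧ D ∨ B ∨ B ∧ ¬(A ∧ B ∨ B ∧ ¬A) ∨ (B ∨ ¬B) ∧ (A ∨ ¬B ∧ B)
= ¬D ∧ D ∨ B ∨ B ∧ ¬(A ∧ B ∨ B ∧ ¬A) ∨ (B ∨ ¬B) ∧ A   (complement / identity)
= ¬D ∧ D ∨ B ∨ B ∧ ¬B ∨ (B ∨ ¬B) ∧ A   (distribution)
= ¬D ∧ D ∨ B ∨ (B ∨ ¬B) ∧ A   (complement / identity)
= ¬D ∧ D ∨ B ∨ A   (complement / identity)
= B ∨ A   (complement / identity)

B ∨ A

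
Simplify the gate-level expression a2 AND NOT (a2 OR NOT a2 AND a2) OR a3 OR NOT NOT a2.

a2 AND NOT (a2 OR NOT a2 AND a2) OR a3 OR NOT NOT a2
= a2 AND NOT a2 OR a3 OR NOT NOT a2
= a2 AND NOT a2 OR a3 OR a2
= a3 OR a2

a3 OR a2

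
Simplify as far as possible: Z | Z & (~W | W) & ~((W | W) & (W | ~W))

Z

Z | Z & (~W | W) & ~((W | W) & (W | ~W))
= Z | Z & (~W | W) & ~(W | W & ~W)   — distribution
= Z | Z & (~W | W) & ~W   — complement / identity
= Z | Z & ~W   — complement / identity
= Z   — absorption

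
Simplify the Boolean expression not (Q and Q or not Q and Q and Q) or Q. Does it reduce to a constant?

True

not (Q and Q or not Q and Q and Q) or Q
= not (Q and Q or not Q and Q) or Q   — idempotence
= not Q or Q   — distribution
= True   — complement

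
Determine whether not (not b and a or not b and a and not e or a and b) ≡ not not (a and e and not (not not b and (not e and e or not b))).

No

E1: not (not b and a or not b and a and not e or a and b)
    = not (not b and a or a and b)   (absorption)
    = not a   (distribution)
E2: not not (a and e and not (not not b and (not e and e or not b)))
    = not not (a and e and not (not not b and not b))   (complement / identity)
    = not not (a and e and (not b or b))   (De Morgan)
    = not not (a and e)   (complement / identity)
    = a and e   (double negation)
These differ: at a=0, b=0, e=0, E1 = 1 but E2 = 0.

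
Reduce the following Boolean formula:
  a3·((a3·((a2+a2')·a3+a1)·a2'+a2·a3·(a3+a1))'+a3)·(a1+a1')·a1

a3·((a3·((a2+a2')·a3+a1)·a2'+a2·a3·(a3+a1))'+a3)·(a1+a1')·a1
= a3·((a3·(a3+a1)·a2'+a2·a3·(a3+a1))'+a3)·(a1+a1')·a1   — complement / identity
= a3·((a3·(a3+a1))'+a3)·(a1+a1')·a1   — distribution
= a3·((a3·(a3+a1))'+a3)·a1   — complement / identity
= a3·(a3'+a3)·a1   — absorption
= a3·a1   — complement / identity

a3·a1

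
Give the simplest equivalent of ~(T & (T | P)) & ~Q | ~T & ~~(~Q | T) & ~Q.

~T & ~Q

~(T & (T | P)) & ~Q | ~T & ~~(~Q | T) & ~Q
= ~T & ~Q | ~T & ~~(~Q | T) & ~Q   [absorption]
= ~T & ~Q | ~T & (~Q | T) & ~Q   [double negation]
= ~T & ~Q | ~T & ~Q   [absorption]
= ~T & ~Q   [idempotence]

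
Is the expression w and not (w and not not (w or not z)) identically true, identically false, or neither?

identically false

w and not (w and not not (w or not z))
= w and not (w and (w or not z))   — double negation
= w and not w   — absorption
= False   — complement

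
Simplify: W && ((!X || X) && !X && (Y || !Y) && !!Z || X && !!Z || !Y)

W && ((!X || X) && !X && (Y || !Y) && !!Z || X && !!Z || !Y)
= W && (!!Z && ((!X || X) && !X && (Y || !Y) || X) || !Y)   (distribution)
= W && (!!Z && (!X && (Y || !Y) || X) || !Y)   (complement / identity)
= W && (!!Z && (!X || X) || !Y)   (complement / identity)
= W && (Z && (!X || X) || !Y)   (double negation)
= W && (Z || !Y)   (complement / identity)

W && (Z || !Y)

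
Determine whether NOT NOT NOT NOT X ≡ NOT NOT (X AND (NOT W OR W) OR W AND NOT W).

Yes

E1: NOT NOT NOT NOT X
    = NOT NOT X   [double negation]
    = X   [double negation]
E2: NOT NOT (X AND (NOT W OR W) OR W AND NOT W)
    = NOT NOT (X AND (NOT W OR W))   [complement / identity]
    = NOT NOT X   [complement / identity]
    = X   [double negation]
Both reduce to X, so they are equivalent.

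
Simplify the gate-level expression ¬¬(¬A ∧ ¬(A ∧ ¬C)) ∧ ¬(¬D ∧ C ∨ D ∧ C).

¬¬(¬A ∧ ¬(A ∧ ¬C)) ∧ ¬(¬D ∧ C ∨ D ∧ C)
= ¬(A ∨ A ∧ ¬C) ∧ ¬(¬D ∧ C ∨ D ∧ C)   — De Morgan
= ¬A ∧ ¬(¬D ∧ C ∨ D ∧ C)   — absorption
= ¬A ∧ ¬C   — distribution

¬A ∧ ¬C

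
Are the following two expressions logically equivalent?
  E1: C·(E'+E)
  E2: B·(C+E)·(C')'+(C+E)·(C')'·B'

Yes

E1: C·(E'+E)
    = C   (complement / identity)
E2: B·(C+E)·(C')'+(C+E)·(C')'·B'
    = (C+E)·(C')'   (distribution)
    = (C+E)·C   (double negation)
    = C   (absorption)
Both reduce to C, so they are equivalent.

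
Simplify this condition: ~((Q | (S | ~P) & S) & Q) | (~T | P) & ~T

~Q | ~T

~((Q | (S | ~P) & S) & Q) | (~T | P) & ~T
= ~((Q | S) & Q) | (~T | P) & ~T   [absorption]
= ~Q | (~T | P) & ~T   [absorption]
= ~Q | ~T   [absorption]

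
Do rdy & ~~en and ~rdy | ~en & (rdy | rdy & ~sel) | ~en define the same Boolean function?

No

E1: rdy & ~~en
    = rdy & en   (double negation)
E2: ~rdy | ~en & (rdy | rdy & ~sel) | ~en
    = ~rdy | ~en & rdy | ~en   (absorption)
    = ~rdy | ~en   (absorption)
These differ: at en=0, rdy=0, sel=0, E1 = 0 but E2 = 1.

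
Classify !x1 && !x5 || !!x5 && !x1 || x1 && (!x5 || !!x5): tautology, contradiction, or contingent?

tautology

!x1 && !x5 || !!x5 && !x1 || x1 && (!x5 || !!x5)
= !x1 && (!x5 || !!x5) || x1 && (!x5 || !!x5)
= !x5 || !!x5
= !x5 || x5
= true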